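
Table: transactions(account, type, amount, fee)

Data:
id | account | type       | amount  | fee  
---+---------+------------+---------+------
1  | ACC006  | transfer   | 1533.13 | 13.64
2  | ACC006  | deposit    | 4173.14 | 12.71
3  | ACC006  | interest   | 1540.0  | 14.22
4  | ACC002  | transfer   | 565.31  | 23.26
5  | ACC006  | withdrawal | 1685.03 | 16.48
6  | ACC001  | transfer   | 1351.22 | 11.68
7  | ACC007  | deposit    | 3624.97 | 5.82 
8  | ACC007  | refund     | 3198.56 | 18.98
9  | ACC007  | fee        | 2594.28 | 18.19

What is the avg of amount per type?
SELECT type, AVG(amount) as result
FROM transactions
GROUP BY type

Result:
  deposit: 3899.06
  fee: 2594.28
  interest: 1540.00
  refund: 3198.56
  transfer: 1149.89
  withdrawal: 1685.03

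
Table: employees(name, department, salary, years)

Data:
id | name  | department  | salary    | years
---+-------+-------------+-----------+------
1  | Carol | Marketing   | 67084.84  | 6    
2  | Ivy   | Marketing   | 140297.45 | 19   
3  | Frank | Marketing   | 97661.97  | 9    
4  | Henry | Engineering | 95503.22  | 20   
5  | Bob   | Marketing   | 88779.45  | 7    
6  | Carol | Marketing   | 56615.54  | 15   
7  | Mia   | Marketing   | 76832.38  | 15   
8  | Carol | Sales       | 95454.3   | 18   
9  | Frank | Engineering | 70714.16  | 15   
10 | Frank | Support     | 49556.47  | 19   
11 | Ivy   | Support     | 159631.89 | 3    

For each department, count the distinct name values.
SELECT department, COUNT(DISTINCT name)
FROM employees
GROUP BY department

Result:
  Engineering: 2 distinct
  Marketing: 5 distinct
  Sales: 1 distinct
  Support: 2 distinct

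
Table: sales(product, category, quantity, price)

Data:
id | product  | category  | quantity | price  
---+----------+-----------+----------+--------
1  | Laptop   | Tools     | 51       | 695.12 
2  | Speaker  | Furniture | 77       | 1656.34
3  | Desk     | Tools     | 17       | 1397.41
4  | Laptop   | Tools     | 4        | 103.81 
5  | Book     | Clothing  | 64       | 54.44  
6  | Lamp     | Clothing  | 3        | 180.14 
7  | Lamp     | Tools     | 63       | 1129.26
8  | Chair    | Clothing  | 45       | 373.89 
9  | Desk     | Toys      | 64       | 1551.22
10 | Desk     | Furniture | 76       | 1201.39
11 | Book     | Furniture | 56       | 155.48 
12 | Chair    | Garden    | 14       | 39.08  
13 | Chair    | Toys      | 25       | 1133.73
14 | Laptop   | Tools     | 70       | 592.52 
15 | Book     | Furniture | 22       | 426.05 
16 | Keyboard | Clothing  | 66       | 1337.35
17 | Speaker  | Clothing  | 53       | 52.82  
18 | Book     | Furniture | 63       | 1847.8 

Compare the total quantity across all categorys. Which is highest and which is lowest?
SELECT category, SUM(quantity)
FROM sales
GROUP BY category
ORDER BY SUM(quantity)

All groups:
  Garden: 14
  Toys: 89
  Tools: 205
  Clothing: 231
  Furniture: 294

Highest: Furniture (294)
Lowest: Garden (14)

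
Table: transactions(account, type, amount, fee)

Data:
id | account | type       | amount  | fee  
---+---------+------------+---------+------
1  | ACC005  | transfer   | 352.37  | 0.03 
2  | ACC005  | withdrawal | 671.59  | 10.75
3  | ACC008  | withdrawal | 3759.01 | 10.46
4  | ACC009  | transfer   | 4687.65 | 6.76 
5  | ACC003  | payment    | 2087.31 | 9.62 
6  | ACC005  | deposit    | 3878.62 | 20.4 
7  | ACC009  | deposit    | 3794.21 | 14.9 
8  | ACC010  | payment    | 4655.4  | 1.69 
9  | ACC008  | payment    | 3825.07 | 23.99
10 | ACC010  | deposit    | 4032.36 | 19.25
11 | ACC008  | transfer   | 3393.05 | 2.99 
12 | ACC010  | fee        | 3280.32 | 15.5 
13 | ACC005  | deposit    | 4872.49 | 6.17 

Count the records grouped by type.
SELECT type, COUNT(*) as count
FROM transactions
GROUP BY type

Result:
  deposit: 4
  fee: 1
  payment: 3
  transfer: 3
  withdrawal: 2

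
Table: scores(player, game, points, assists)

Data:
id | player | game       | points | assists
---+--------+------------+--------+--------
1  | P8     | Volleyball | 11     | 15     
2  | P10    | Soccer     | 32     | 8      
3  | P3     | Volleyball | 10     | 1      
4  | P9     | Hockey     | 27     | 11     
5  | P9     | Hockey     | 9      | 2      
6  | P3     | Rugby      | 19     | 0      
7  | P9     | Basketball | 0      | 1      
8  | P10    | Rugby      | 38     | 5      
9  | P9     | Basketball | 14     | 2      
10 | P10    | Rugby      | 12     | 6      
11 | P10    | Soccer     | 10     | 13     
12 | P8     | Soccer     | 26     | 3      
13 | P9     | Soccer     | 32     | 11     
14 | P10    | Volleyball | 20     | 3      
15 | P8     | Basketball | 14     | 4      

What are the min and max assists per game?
SELECT game, MIN(assists), MAX(assists)
FROM scores
GROUP BY game

Result:
  Basketball: min=1, max=4
  Hockey: min=2, max=11
  Rugby: min=0, max=6
  Soccer: min=3, max=13
  Volleyball: min=1, max=15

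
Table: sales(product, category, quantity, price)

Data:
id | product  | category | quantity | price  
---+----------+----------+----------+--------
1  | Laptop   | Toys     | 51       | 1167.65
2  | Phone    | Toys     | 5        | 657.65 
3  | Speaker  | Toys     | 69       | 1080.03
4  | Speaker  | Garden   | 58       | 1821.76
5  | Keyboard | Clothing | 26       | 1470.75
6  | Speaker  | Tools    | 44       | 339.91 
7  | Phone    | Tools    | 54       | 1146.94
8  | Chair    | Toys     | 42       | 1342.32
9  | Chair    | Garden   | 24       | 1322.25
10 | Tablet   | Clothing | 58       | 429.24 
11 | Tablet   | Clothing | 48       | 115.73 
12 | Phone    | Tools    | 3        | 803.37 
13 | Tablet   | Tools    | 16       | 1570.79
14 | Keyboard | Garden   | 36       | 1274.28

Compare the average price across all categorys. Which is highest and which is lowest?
SELECT category, AVG(price)
FROM sales
GROUP BY category
ORDER BY AVG(price)

All groups:
  Clothing: 671.91
  Tools: 965.25
  Toys: 1061.91
  Garden: 1472.76

Highest: Garden (1472.76)
Lowest: Clothing (671.91)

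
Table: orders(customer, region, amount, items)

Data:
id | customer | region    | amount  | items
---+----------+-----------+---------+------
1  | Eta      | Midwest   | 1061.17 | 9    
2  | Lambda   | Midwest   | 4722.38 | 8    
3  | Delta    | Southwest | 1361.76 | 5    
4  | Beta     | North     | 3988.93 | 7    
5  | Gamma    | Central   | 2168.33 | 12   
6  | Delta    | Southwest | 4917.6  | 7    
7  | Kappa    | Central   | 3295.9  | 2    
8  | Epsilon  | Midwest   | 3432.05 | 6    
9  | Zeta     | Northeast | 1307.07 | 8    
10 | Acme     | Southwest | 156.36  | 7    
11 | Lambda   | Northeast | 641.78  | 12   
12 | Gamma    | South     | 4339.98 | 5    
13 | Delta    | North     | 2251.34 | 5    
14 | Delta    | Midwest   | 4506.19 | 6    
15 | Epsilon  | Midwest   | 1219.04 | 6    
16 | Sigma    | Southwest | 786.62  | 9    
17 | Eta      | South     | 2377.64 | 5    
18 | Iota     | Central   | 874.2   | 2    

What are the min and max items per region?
SELECT region, MIN(items), MAX(items)
FROM orders
GROUP BY region

Result:
  Central: min=2, max=12
  Midwest: min=6, max=9
  North: min=5, max=7
  Northeast: min=8, max=12
  South: min=5, max=5
  Southwest: min=5, max=9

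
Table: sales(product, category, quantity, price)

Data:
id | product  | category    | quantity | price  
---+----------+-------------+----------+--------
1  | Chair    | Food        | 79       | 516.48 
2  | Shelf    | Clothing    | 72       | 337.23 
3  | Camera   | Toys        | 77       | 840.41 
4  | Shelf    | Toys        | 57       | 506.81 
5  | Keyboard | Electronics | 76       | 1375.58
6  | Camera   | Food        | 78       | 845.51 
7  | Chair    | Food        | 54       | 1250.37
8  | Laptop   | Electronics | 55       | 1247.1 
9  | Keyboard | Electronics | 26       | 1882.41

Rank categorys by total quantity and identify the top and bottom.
SELECT category, SUM(quantity)
FROM sales
GROUP BY category
ORDER BY SUM(quantity)

All groups:
  Clothing: 72
  Toys: 134
  Electronics: 157
  Food: 211

Highest: Food (211)
Lowest: Clothing (72)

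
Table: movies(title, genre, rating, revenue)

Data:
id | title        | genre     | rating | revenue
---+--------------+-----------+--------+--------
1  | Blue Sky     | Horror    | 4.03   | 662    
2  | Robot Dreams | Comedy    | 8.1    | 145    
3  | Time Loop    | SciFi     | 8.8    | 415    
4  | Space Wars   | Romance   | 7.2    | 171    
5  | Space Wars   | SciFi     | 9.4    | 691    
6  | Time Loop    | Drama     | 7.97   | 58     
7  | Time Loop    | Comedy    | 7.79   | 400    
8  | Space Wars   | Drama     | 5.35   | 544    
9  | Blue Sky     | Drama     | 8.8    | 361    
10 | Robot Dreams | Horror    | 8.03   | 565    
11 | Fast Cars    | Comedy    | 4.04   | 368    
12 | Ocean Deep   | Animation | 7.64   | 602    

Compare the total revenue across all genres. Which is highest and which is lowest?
SELECT genre, SUM(revenue)
FROM movies
GROUP BY genre
ORDER BY SUM(revenue)

All groups:
  Romance: 171
  Animation: 602
  Comedy: 913
  Drama: 963
  SciFi: 1106
  Horror: 1227

Highest: Horror (1227)
Lowest: Romance (171)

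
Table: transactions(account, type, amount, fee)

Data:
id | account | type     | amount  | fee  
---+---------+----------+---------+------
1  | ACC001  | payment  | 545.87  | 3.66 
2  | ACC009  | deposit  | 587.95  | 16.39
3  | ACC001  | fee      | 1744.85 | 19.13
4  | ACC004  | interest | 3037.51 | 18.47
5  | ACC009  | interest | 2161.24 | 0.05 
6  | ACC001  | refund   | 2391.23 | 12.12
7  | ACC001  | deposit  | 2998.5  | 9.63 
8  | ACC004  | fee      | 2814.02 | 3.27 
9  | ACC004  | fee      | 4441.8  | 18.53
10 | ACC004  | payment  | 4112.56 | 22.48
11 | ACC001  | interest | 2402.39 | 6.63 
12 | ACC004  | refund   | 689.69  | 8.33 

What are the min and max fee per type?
SELECT type, MIN(fee), MAX(fee)
FROM transactions
GROUP BY type

Result:
  deposit: min=9.63, max=16.39
  fee: min=3.27, max=19.13
  interest: min=0.05, max=18.47
  payment: min=3.66, max=22.48
  refund: min=8.33, max=12.12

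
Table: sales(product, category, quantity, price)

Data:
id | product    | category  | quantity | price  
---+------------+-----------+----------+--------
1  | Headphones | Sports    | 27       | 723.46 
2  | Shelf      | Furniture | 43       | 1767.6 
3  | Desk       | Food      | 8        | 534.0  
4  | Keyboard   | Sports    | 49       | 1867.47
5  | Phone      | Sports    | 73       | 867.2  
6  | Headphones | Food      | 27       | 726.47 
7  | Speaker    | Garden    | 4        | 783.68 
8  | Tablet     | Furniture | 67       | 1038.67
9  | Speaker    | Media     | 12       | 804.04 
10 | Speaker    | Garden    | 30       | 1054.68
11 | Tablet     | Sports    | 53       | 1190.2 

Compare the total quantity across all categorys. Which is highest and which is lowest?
SELECT category, SUM(quantity)
FROM sales
GROUP BY category
ORDER BY SUM(quantity)

All groups:
  Media: 12
  Garden: 34
  Food: 35
  Furniture: 110
  Sports: 202

Highest: Sports (202)
Lowest: Media (12)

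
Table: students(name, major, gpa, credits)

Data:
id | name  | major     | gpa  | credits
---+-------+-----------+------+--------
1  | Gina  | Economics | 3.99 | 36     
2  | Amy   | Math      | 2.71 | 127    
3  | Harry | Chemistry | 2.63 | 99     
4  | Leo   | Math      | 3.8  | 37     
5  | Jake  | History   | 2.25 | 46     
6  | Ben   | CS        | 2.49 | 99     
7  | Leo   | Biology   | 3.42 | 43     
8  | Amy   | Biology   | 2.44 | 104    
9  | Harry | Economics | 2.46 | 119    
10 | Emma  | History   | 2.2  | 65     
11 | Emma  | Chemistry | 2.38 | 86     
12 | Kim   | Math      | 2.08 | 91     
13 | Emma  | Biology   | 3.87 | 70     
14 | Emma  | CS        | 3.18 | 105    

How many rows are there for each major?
SELECT major, COUNT(*) as count
FROM students
GROUP BY major

Result:
  Biology: 3
  CS: 2
  Chemistry: 2
  Economics: 2
  History: 2
  Math: 3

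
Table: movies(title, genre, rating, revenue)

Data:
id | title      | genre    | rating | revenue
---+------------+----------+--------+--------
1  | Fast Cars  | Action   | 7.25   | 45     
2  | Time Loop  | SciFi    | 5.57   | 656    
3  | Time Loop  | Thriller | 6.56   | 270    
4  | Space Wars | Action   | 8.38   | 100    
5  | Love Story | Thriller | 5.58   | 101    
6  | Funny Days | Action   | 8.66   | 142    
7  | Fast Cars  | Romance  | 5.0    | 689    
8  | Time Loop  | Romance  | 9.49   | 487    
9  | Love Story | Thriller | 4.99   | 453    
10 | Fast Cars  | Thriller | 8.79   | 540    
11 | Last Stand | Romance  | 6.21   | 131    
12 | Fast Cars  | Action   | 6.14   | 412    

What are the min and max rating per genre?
SELECT genre, MIN(rating), MAX(rating)
FROM movies
GROUP BY genre

Result:
  Action: min=6.14, max=8.66
  Romance: min=5.00, max=9.49
  SciFi: min=5.57, max=5.57
  Thriller: min=4.99, max=8.79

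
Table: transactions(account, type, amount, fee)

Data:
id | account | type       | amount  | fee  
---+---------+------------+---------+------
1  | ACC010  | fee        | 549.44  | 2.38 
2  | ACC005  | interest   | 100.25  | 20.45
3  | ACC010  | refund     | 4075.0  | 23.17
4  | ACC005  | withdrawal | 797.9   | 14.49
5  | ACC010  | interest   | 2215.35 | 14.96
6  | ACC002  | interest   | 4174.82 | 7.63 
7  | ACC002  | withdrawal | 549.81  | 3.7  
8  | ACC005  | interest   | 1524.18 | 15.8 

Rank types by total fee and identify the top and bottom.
SELECT type, SUM(fee)
FROM transactions
GROUP BY type
ORDER BY SUM(fee)

All groups:
  fee: 2.38
  withdrawal: 18.19
  refund: 23.17
  interest: 58.84

Highest: interest (58.84)
Lowest: fee (2.38)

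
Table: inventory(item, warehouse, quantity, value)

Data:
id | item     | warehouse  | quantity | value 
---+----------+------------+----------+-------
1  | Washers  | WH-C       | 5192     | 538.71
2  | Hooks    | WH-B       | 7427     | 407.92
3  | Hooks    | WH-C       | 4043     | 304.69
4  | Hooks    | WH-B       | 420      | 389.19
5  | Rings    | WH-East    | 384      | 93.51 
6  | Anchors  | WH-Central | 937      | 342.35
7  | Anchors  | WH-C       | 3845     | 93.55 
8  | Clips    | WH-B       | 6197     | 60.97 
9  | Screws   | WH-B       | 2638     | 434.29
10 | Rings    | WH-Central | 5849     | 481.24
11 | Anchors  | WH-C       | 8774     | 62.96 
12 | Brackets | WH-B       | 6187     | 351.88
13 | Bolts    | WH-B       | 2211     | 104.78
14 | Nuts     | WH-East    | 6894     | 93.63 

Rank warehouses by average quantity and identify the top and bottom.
SELECT warehouse, AVG(quantity)
FROM inventory
GROUP BY warehouse
ORDER BY AVG(quantity)

All groups:
  WH-Central: 3393.00
  WH-East: 3639.00
  WH-B: 4180.00
  WH-C: 5463.50

Highest: WH-C (5463.50)
Lowest: WH-Central (3393.00)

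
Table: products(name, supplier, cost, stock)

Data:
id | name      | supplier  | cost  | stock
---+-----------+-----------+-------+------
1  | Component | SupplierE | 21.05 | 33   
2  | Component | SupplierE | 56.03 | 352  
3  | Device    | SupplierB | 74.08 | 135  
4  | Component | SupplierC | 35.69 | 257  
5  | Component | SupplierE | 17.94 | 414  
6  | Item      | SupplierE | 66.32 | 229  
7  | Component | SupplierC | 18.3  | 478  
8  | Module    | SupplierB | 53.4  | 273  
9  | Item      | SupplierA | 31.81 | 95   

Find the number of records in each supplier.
SELECT supplier, COUNT(*) as count
FROM products
GROUP BY supplier

Result:
  SupplierA: 1
  SupplierB: 2
  SupplierC: 2
  SupplierE: 4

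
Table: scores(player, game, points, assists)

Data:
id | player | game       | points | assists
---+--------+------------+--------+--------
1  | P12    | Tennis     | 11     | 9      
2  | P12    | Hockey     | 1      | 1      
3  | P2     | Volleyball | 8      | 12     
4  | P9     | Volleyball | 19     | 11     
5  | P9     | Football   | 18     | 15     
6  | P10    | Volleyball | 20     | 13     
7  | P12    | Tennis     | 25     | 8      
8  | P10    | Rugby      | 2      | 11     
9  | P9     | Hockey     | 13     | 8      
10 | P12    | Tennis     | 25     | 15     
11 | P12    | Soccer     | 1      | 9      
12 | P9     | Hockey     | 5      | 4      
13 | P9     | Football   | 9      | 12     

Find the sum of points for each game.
SELECT game, SUM(points) as result
FROM scores
GROUP BY game

Result:
  Football: 27
  Hockey: 19
  Rugby: 2
  Soccer: 1
  Tennis: 61
  Volleyball: 47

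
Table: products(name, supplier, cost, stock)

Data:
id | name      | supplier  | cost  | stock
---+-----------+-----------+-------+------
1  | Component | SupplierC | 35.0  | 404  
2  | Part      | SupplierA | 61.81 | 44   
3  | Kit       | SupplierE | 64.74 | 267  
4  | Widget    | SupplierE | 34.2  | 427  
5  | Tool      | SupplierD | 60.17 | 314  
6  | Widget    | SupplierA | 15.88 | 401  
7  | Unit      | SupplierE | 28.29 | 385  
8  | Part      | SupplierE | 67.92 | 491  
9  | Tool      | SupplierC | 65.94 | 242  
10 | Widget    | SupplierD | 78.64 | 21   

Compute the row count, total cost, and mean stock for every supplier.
SELECT supplier,
       COUNT(*) as cnt,
       SUM(cost) as total_cost,
       AVG(stock) as avg_stock
FROM products
GROUP BY supplier

Result:
  SupplierA: 2 records, 77.69 total cost, 222.50 avg stock
  SupplierC: 2 records, 100.94 total cost, 323.00 avg stock
  SupplierD: 2 records, 138.81 total cost, 167.50 avg stock
  SupplierE: 4 records, 195.15 total cost, 392.50 avg stock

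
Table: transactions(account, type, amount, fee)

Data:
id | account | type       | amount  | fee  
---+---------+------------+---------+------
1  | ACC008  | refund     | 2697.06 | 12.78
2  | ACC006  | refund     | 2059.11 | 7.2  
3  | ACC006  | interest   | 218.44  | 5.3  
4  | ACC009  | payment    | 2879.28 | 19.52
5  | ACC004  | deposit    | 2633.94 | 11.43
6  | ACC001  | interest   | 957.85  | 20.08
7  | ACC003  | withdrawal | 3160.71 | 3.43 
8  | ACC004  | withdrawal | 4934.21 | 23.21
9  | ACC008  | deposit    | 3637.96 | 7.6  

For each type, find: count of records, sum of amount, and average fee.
SELECT type,
       COUNT(*) as cnt,
       SUM(amount) as total_amount,
       AVG(fee) as avg_fee
FROM transactions
GROUP BY type

Result:
  deposit: 2 records, 6271.90 total amount, 9.52 avg fee
  interest: 2 records, 1176.29 total amount, 12.69 avg fee
  payment: 1 records, 2879.28 total amount, 19.52 avg fee
  refund: 2 records, 4756.17 total amount, 9.99 avg fee
  withdrawal: 2 records, 8094.92 total amount, 13.32 avg fee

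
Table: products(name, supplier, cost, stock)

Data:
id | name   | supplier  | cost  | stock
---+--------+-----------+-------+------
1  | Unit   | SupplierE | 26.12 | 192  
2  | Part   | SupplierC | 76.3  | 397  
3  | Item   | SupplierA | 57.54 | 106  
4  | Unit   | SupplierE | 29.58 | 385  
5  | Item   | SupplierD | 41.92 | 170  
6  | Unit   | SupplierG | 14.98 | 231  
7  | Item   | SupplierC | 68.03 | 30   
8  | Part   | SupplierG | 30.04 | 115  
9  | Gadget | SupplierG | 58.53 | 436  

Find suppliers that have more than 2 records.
SELECT supplier, COUNT(*) as cnt
FROM products
GROUP BY supplier
HAVING COUNT(*) > 2

Result:
  SupplierG: 3

Note: HAVING filters groups after aggregation, WHERE filters rows before.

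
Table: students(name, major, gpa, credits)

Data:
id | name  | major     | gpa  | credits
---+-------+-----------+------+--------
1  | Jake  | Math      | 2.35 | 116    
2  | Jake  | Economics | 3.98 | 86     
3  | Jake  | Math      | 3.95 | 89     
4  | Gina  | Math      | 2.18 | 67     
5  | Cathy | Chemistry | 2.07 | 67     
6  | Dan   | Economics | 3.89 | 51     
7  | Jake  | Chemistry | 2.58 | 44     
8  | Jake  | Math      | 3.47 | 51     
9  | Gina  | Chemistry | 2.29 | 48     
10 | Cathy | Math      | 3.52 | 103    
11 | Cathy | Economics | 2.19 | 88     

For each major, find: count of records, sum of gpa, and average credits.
SELECT major,
       COUNT(*) as cnt,
       SUM(gpa) as total_gpa,
       AVG(credits) as avg_credits
FROM students
GROUP BY major

Result:
  Chemistry: 3 records, 6.94 total gpa, 53.00 avg credits
  Economics: 3 records, 10.06 total gpa, 75.00 avg credits
  Math: 5 records, 15.47 total gpa, 85.20 avg credits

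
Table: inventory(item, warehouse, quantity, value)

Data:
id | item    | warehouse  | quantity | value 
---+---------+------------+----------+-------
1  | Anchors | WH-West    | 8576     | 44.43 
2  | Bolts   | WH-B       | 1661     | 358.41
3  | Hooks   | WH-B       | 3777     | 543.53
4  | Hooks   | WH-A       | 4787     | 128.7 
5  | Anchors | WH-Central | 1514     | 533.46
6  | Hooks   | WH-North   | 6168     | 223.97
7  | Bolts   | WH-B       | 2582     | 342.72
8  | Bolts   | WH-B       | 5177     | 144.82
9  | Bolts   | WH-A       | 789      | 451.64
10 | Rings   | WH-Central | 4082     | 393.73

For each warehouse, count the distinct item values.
SELECT warehouse, COUNT(DISTINCT item)
FROM inventory
GROUP BY warehouse

Result:
  WH-A: 2 distinct
  WH-B: 2 distinct
  WH-Central: 2 distinct
  WH-North: 1 distinct
  WH-West: 1 distinct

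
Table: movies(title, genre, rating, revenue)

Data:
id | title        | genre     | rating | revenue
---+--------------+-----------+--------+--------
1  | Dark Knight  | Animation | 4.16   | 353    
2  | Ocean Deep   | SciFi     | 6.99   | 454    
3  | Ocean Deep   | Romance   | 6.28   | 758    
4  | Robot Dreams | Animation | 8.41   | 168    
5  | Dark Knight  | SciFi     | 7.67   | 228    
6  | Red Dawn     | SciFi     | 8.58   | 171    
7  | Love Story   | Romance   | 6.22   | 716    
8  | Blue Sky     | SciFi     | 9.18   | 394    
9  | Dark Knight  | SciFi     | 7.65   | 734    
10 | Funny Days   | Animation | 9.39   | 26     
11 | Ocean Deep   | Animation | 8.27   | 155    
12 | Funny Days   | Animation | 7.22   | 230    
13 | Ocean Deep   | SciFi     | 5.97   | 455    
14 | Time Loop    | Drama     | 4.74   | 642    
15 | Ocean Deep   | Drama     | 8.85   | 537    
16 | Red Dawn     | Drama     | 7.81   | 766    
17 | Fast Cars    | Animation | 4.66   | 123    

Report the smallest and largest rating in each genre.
SELECT genre, MIN(rating), MAX(rating)
FROM movies
GROUP BY genre

Result:
  Animation: min=4.16, max=9.39
  Drama: min=4.74, max=8.85
  Romance: min=6.22, max=6.28
  SciFi: min=5.97, max=9.18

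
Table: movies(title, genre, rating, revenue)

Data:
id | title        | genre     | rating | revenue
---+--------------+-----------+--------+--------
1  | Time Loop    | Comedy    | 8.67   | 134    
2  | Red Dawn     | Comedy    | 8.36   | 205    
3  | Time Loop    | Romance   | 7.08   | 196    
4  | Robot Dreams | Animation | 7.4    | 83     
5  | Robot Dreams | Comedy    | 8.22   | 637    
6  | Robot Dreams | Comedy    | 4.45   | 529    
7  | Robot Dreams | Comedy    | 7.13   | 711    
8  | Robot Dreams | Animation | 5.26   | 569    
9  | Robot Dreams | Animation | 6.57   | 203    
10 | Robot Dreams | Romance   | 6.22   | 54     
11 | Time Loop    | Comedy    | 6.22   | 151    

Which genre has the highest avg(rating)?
SELECT genre, AVG(rating) as val
FROM movies
GROUP BY genre
ORDER BY val DESC
LIMIT 1

Result: Comedy with avg(rating) = 7.18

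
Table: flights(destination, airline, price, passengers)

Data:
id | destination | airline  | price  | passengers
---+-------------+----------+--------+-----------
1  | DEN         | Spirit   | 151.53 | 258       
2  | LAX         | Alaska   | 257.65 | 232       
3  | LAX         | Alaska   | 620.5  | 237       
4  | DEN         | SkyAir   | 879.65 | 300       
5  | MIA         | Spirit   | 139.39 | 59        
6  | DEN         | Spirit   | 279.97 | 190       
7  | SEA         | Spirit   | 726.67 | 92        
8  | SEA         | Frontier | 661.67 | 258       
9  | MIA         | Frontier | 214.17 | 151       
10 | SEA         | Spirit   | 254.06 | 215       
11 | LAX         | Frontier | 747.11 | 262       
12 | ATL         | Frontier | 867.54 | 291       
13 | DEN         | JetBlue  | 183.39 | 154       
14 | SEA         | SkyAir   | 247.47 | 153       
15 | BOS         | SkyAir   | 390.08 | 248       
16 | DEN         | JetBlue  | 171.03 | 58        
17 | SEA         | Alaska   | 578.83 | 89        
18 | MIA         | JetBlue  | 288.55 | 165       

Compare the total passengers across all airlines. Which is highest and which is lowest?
SELECT airline, SUM(passengers)
FROM flights
GROUP BY airline
ORDER BY SUM(passengers)

All groups:
  JetBlue: 377
  Alaska: 558
  SkyAir: 701
  Spirit: 814
  Frontier: 962

Highest: Frontier (962)
Lowest: JetBlue (377)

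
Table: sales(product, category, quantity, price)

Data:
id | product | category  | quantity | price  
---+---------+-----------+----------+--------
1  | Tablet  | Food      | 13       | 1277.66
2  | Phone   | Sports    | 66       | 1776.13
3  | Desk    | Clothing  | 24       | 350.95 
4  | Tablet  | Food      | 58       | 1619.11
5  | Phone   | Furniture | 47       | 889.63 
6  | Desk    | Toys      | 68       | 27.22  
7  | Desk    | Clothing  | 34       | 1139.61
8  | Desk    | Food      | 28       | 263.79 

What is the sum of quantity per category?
SELECT category, SUM(quantity) as result
FROM sales
GROUP BY category

Result:
  Clothing: 58
  Food: 99
  Furniture: 47
  Sports: 66
  Toys: 68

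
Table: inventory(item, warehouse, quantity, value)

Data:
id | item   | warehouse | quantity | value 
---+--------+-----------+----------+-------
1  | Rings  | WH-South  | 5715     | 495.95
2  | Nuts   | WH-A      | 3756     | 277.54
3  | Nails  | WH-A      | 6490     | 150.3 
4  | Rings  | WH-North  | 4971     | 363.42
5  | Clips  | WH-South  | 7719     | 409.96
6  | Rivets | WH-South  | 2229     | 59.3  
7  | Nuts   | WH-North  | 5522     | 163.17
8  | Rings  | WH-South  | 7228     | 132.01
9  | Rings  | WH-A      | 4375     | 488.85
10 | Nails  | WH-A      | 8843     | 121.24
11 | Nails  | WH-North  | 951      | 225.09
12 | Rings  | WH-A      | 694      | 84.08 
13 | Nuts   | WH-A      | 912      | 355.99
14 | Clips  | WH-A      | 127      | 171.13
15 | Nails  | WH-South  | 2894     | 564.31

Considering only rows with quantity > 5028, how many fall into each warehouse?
SELECT warehouse, COUNT(*)
FROM inventory
WHERE quantity > 5028
GROUP BY warehouse

Note: WHERE filters rows before grouping.

Result:
  WH-A: 2
  WH-North: 1
  WH-South: 3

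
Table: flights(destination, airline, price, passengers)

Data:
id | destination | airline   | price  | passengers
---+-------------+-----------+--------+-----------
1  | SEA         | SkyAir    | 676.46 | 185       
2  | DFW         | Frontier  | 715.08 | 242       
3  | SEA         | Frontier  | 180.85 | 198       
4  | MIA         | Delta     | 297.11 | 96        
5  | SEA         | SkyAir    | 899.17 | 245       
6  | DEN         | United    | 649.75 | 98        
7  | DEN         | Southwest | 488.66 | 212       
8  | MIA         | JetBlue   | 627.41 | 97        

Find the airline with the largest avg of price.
SELECT airline, AVG(price) as val
FROM flights
GROUP BY airline
ORDER BY val DESC
LIMIT 1

Result: SkyAir with avg(price) = 787.82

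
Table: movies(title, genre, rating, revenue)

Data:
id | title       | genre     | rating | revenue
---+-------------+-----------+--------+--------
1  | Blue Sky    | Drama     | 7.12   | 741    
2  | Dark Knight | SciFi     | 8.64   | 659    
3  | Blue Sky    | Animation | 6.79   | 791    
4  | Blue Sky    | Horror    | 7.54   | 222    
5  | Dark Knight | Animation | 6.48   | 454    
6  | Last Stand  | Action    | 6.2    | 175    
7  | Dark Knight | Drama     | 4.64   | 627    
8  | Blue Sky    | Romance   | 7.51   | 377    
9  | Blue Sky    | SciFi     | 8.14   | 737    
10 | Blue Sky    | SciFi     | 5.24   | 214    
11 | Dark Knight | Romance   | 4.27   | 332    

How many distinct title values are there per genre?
SELECT genre, COUNT(DISTINCT title)
FROM movies
GROUP BY genre

Result:
  Action: 1 distinct
  Animation: 2 distinct
  Drama: 2 distinct
  Horror: 1 distinct
  Romance: 2 distinct
  SciFi: 2 distinct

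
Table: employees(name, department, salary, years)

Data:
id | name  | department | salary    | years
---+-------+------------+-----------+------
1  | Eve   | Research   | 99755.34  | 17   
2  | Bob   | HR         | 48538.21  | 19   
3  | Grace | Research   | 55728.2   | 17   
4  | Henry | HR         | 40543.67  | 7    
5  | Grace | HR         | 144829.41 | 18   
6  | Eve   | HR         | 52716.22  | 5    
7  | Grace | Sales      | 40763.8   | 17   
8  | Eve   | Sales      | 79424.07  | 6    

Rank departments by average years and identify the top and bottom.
SELECT department, AVG(years)
FROM employees
GROUP BY department
ORDER BY AVG(years)

All groups:
  Sales: 11.50
  HR: 12.25
  Research: 17.00

Highest: Research (17.00)
Lowest: Sales (11.50)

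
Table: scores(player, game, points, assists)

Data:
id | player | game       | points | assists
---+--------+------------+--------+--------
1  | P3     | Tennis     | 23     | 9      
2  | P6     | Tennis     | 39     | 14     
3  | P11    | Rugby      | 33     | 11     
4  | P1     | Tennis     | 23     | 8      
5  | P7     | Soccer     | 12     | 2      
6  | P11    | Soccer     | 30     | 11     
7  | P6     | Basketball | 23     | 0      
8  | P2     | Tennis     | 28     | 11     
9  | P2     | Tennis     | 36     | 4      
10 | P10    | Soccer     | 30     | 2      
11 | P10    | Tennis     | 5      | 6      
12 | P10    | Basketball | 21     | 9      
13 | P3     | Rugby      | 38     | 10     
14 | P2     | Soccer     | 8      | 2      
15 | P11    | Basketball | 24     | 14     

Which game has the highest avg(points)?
SELECT game, AVG(points) as val
FROM scores
GROUP BY game
ORDER BY val DESC
LIMIT 1

Result: Rugby with avg(points) = 35.50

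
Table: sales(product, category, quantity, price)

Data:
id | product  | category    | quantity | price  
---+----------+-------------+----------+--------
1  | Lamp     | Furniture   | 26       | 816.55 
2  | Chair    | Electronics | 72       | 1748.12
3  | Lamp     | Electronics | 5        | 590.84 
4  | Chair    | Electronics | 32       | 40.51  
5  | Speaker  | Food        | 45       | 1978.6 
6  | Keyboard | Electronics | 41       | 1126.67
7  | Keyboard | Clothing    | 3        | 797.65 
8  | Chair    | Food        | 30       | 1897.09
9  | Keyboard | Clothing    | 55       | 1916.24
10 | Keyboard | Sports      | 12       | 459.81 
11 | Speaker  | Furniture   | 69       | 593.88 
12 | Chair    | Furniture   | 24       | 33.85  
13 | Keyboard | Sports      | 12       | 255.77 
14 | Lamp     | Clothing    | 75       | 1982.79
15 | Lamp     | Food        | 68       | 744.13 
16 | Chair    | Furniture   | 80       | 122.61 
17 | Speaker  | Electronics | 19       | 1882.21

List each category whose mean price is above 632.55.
SELECT category, AVG(price)
FROM sales
GROUP BY category
HAVING AVG(price) > 632.55

Result:
  Clothing: avg=1565.56
  Electronics: avg=1077.67
  Food: avg=1539.94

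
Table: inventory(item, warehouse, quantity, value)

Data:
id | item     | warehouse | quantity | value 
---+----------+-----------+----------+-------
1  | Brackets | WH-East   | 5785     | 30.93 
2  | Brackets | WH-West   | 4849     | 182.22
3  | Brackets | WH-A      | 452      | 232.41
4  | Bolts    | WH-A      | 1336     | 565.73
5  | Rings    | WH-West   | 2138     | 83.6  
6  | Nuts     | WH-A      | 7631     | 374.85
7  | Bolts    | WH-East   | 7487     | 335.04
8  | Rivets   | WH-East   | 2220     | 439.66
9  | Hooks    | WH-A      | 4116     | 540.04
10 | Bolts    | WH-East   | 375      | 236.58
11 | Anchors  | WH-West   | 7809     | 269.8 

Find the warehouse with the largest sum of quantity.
SELECT warehouse, SUM(quantity) as val
FROM inventory
GROUP BY warehouse
ORDER BY val DESC
LIMIT 1

Result: WH-East with sum(quantity) = 15867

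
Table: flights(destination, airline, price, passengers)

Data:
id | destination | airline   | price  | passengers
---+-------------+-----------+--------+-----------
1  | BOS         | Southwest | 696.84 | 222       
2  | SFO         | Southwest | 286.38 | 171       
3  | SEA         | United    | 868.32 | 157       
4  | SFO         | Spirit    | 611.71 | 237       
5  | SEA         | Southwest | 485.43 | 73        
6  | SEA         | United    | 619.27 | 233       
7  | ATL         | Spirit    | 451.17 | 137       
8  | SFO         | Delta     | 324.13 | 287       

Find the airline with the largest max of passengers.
SELECT airline, MAX(passengers) as val
FROM flights
GROUP BY airline
ORDER BY val DESC
LIMIT 1

Result: Delta with max(passengers) = 287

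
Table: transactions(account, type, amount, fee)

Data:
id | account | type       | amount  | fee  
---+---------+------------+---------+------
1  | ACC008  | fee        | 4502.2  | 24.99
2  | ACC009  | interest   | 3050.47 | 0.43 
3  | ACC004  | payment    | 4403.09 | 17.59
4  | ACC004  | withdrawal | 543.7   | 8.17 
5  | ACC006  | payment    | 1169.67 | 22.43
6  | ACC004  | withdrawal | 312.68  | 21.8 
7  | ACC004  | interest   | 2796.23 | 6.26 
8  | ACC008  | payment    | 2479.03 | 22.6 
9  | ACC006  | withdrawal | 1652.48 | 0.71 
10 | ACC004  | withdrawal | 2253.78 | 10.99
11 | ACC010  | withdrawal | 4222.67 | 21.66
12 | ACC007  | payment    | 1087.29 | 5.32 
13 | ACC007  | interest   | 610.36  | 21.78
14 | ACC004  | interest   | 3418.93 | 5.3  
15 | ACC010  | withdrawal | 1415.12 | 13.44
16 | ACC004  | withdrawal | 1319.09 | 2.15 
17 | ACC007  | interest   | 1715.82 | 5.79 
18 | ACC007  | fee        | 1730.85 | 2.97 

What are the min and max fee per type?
SELECT type, MIN(fee), MAX(fee)
FROM transactions
GROUP BY type

Result:
  fee: min=2.97, max=24.99
  interest: min=0.43, max=21.78
  payment: min=5.32, max=22.60
  withdrawal: min=0.71, max=21.80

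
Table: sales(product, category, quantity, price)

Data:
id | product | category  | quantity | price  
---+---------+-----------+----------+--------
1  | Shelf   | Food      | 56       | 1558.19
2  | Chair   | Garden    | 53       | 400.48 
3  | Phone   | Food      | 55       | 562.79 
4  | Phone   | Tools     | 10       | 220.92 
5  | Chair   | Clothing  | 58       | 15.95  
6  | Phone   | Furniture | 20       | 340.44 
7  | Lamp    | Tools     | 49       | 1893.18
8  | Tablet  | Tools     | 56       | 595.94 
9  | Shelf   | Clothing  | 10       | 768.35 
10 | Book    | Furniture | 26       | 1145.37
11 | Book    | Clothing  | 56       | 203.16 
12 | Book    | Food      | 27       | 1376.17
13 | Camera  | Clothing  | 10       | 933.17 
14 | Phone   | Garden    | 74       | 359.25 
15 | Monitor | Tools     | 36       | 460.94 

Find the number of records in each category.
SELECT category, COUNT(*) as count
FROM sales
GROUP BY category

Result:
  Clothing: 4
  Food: 3
  Furniture: 2
  Garden: 2
  Tools: 4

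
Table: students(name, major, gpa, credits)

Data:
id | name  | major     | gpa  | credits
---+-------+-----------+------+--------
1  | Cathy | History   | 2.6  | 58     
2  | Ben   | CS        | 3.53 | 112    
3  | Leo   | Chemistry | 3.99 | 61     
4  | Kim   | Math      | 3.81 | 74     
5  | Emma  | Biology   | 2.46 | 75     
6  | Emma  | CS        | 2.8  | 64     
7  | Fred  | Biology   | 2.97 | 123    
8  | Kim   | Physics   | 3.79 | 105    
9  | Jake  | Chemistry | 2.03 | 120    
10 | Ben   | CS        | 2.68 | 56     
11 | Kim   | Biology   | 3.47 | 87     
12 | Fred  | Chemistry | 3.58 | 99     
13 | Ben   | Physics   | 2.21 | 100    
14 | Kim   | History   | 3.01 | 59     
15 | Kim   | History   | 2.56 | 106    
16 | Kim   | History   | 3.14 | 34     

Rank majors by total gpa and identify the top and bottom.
SELECT major, SUM(gpa)
FROM students
GROUP BY major
ORDER BY SUM(gpa)

All groups:
  Math: 3.81
  Physics: 6.00
  Biology: 8.90
  CS: 9.01
  Chemistry: 9.60
  History: 11.31

Highest: History (11.31)
Lowest: Math (3.81)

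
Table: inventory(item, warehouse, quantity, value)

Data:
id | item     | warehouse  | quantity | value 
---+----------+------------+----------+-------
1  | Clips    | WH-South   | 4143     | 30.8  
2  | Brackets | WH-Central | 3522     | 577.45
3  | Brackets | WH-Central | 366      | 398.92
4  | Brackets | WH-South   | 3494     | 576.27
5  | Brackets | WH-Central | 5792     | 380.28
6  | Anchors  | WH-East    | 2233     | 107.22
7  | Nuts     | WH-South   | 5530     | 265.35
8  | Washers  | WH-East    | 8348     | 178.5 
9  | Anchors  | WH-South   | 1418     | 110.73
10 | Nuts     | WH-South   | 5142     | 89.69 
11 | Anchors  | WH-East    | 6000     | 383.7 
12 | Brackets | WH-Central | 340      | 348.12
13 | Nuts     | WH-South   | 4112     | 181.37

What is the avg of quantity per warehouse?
SELECT warehouse, AVG(quantity) as result
FROM inventory
GROUP BY warehouse

Result:
  WH-Central: 2505.00
  WH-East: 5527.00
  WH-South: 3973.17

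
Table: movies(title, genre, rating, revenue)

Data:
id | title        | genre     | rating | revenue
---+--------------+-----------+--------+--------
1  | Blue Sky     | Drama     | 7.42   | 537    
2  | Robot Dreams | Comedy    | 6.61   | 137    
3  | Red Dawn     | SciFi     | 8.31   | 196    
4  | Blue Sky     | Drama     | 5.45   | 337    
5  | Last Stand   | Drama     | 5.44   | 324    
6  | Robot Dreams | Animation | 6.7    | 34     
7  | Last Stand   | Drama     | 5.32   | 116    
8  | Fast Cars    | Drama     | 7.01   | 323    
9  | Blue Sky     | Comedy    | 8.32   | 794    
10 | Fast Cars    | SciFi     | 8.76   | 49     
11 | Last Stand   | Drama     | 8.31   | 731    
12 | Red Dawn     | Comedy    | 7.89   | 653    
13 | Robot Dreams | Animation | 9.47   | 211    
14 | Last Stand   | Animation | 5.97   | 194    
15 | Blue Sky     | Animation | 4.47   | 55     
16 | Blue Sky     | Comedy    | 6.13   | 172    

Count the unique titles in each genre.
SELECT genre, COUNT(DISTINCT title)
FROM movies
GROUP BY genre

Result:
  Animation: 3 distinct
  Comedy: 3 distinct
  Drama: 3 distinct
  SciFi: 2 distinct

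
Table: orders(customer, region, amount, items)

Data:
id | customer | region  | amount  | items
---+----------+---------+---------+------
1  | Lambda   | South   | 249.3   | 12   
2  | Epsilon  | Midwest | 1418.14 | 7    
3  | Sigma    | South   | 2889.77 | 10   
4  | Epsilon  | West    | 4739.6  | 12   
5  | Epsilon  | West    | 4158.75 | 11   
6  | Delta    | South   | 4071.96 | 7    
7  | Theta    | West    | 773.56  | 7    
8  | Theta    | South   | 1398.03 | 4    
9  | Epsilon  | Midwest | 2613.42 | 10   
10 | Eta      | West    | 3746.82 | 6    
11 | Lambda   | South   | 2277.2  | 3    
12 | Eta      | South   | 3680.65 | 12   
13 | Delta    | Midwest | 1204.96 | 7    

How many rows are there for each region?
SELECT region, COUNT(*) as count
FROM orders
GROUP BY region

Result:
  Midwest: 3
  South: 6
  West: 4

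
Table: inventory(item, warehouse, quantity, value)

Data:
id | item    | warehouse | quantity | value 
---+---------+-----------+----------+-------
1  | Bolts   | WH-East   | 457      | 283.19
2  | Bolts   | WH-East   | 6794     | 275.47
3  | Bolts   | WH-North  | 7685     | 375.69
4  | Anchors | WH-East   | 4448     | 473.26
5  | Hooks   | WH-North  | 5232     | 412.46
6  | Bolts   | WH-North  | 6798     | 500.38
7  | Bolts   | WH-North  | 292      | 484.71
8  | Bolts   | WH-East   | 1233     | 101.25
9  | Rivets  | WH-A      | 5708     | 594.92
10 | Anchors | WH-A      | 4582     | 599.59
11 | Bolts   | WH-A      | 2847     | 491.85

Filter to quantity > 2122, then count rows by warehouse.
SELECT warehouse, COUNT(*)
FROM inventory
WHERE quantity > 2122
GROUP BY warehouse

Note: WHERE filters rows before grouping.

Result:
  WH-A: 3
  WH-East: 2
  WH-North: 3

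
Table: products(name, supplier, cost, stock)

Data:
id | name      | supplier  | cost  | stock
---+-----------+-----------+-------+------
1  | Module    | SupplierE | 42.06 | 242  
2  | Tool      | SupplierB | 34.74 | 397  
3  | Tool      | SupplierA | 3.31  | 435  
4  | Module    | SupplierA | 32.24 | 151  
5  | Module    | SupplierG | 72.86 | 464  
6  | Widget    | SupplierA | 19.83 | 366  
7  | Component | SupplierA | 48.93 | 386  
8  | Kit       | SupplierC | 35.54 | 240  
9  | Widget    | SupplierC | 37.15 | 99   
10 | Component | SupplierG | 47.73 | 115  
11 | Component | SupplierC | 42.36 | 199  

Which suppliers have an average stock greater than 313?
SELECT supplier, AVG(stock)
FROM products
GROUP BY supplier
HAVING AVG(stock) > 313

Result:
  SupplierA: avg=334.50
  SupplierB: avg=397.00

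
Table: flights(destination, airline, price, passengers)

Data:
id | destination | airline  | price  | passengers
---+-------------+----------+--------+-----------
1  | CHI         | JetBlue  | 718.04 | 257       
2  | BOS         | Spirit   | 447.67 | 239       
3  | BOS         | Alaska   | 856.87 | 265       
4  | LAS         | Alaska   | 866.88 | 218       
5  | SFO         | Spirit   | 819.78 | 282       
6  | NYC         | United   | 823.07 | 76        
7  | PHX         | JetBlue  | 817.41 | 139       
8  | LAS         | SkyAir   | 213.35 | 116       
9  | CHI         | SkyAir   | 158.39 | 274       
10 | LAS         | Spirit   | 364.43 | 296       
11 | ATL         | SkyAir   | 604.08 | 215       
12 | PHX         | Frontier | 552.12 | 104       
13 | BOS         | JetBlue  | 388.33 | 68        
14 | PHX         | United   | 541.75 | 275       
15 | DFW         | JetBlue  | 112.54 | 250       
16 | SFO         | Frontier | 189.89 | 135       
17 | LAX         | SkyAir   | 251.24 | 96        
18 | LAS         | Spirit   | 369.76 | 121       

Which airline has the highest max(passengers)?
SELECT airline, MAX(passengers) as val
FROM flights
GROUP BY airline
ORDER BY val DESC
LIMIT 1

Result: Spirit with max(passengers) = 296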